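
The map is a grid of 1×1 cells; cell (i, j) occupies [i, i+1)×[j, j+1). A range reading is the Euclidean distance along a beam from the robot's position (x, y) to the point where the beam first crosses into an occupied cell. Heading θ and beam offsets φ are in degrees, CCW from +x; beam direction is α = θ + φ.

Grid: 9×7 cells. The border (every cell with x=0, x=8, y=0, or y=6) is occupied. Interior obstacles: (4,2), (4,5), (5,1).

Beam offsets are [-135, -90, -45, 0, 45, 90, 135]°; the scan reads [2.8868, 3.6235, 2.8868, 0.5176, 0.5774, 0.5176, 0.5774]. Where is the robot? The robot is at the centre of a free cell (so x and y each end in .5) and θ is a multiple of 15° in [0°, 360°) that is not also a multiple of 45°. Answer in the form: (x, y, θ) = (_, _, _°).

Candidates: 32 free-cell centres × 16 headings = 512 poses. Raycast each; keep the one whose scan matches to 4 dp.
  (2.5, 5.5, 60°): beam 1 = 4.6587 ≠ 2.8868 ✗
  (6.5, 1.5, 210°): beam 1 = 4.6587 ≠ 2.8868 ✗
  (7.5, 5.5, 285°): beam 1 = 1.0000 ≠ 2.8868 ✗
  (6.5, 2.5, 150°): beam 1 = 1.5529 ≠ 2.8868 ✗
  …
  (5.5, 2.5, 165°): r_1=2.8868, r_2=3.6235, r_3=2.8868, r_4=0.5176, r_5=0.5774, r_6=0.5176, r_7=0.5774 — all match ✓
No second candidate reproduces the full scan.

(x, y, θ) = (5.5, 2.5, 165°)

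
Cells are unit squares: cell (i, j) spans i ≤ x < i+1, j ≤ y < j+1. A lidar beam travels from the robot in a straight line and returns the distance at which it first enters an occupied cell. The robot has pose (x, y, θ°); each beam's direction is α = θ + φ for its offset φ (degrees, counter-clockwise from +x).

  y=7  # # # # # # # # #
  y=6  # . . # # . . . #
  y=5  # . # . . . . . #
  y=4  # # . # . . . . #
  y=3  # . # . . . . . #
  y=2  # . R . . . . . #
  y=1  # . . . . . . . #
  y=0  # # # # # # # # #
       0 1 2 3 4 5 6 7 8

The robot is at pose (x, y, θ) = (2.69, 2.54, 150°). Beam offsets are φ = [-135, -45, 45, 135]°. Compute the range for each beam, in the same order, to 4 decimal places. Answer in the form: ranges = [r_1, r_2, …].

ranges = [5.4973, 0.4762, 1.7496, 1.5943]

beam 1: φ=-135°, α=15°
  dir = (cos 15°, sin 15°) = (0.9659, 0.2588); from cell (2,2)
  next x-line at t=0.3209, next y-line at t=1.7773; Δt_x=1.0353, Δt_y=3.8637
    x: enter (3,2) at t=0.3209
    x: enter (4,2) at t=1.3562
    y: enter (4,3) at t=1.7773
    x: enter (5,3) at t=2.3915
    x: enter (6,3) at t=3.4268
    x: enter (7,3) at t=4.4620
    x: enter (8,3) at t=5.4973 ← occupied
  → r_1 = 5.4973
beam 2: φ=-45°, α=105°
  dir = (cos 105°, sin 105°) = (-0.2588, 0.9659); from cell (2,2)
  next x-line at t=2.6660, next y-line at t=0.4762; Δt_x=3.8637, Δt_y=1.0353
    y: enter (2,3) at t=0.4762 ← occupied
  → r_2 = 0.4762
beam 3: φ=45°, α=195°
  dir = (cos 195°, sin 195°) = (-0.9659, -0.2588); from cell (2,2)
  next x-line at t=0.7143, next y-line at t=2.0864; Δt_x=1.0353, Δt_y=3.8637
    x: enter (1,2) at t=0.7143
    x: enter (0,2) at t=1.7496 ← occupied
  → r_3 = 1.7496
beam 4: φ=135°, α=285°
  dir = (cos 285°, sin 285°) = (0.2588, -0.9659); from cell (2,2)
  next x-line at t=1.1977, next y-line at t=0.5590; Δt_x=3.8637, Δt_y=1.0353
    y: enter (2,1) at t=0.5590
    x: enter (3,1) at t=1.1977
    y: enter (3,0) at t=1.5943 ← occupied
  → r_4 = 1.5943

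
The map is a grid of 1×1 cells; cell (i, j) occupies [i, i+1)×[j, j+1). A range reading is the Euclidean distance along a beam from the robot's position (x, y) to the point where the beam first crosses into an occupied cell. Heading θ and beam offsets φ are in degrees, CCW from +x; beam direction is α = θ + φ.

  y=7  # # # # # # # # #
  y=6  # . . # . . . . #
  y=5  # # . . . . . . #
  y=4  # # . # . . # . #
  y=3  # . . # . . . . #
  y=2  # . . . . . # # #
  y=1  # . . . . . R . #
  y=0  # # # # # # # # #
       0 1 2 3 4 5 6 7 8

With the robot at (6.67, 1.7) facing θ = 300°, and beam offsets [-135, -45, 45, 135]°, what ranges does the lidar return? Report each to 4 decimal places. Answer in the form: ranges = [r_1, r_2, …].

beam 1: φ=-135°, α=165°
  cosα=-0.9659 sinα=0.2588 | (6,1) | tMaxX 0.6936 tMaxY 1.1591 | tΔX 1.0353 tΔY 3.8637
    t=0.6936 [x] (5,1)
    t=1.1591 [y] (5,2)
    t=1.7289 [x] (4,2)
    t=2.7642 [x] (3,2)
    t=3.7995 [x] (2,2)
    t=4.8347 [x] (1,2)
    t=5.0228 [y] (1,3)
    t=5.8700 [x] (0,3) — stop
  → r_1 = 5.8700
beam 2: φ=-45°, α=255°
  cosα=-0.2588 sinα=-0.9659 | (6,1) | tMaxX 2.5887 tMaxY 0.7247 | tΔX 3.8637 tΔY 1.0353
    t=0.7247 [y] (6,0) — stop
  → r_2 = 0.7247
beam 3: φ=45°, α=345°
  cosα=0.9659 sinα=-0.2588 | (6,1) | tMaxX 0.3416 tMaxY 2.7046 | tΔX 1.0353 tΔY 3.8637
    t=0.3416 [x] (7,1)
    t=1.3769 [x] (8,1) — stop
  → r_3 = 1.3769
beam 4: φ=135°, α=75°
  cosα=0.2588 sinα=0.9659 | (6,1) | tMaxX 1.2750 tMaxY 0.3106 | tΔX 3.8637 tΔY 1.0353
    t=0.3106 [y] (6,2) — stop
  → r_4 = 0.3106

ranges = [5.8700, 0.7247, 1.3769, 0.3106]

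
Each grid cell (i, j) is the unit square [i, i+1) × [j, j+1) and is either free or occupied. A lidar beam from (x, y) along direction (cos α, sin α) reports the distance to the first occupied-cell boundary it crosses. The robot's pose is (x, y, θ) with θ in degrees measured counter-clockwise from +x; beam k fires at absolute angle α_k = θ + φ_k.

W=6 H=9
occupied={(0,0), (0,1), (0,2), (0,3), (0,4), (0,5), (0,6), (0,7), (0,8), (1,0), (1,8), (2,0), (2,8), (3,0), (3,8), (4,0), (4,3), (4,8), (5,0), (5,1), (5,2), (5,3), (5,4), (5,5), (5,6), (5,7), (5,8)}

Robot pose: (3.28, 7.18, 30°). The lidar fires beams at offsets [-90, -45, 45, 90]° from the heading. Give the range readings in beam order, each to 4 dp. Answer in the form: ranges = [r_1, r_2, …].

beam 1: φ=-90°, α=300°
  dir = (cos 300°, sin 300°) = (0.5000, -0.8660); from cell (3,7)
  next x-line at t=1.4400, next y-line at t=0.2078; Δt_x=2.0000, Δt_y=1.1547
    y: enter (3,6) at t=0.2078
    y: enter (3,5) at t=1.3625
    x: enter (4,5) at t=1.4400
    y: enter (4,4) at t=2.5172
    x: enter (5,4) at t=3.4400 ← occupied
  → r_1 = 3.4400
beam 2: φ=-45°, α=345°
  dir = (cos 345°, sin 345°) = (0.9659, -0.2588); from cell (3,7)
  next x-line at t=0.7454, next y-line at t=0.6955; Δt_x=1.0353, Δt_y=3.8637
    y: enter (3,6) at t=0.6955
    x: enter (4,6) at t=0.7454
    x: enter (5,6) at t=1.7807 ← occupied
  → r_2 = 1.7807
beam 3: φ=45°, α=75°
  dir = (cos 75°, sin 75°) = (0.2588, 0.9659); from cell (3,7)
  next x-line at t=2.7819, next y-line at t=0.8489; Δt_x=3.8637, Δt_y=1.0353
    y: enter (3,8) at t=0.8489 ← occupied
  → r_3 = 0.8489
beam 4: φ=90°, α=120°
  dir = (cos 120°, sin 120°) = (-0.5000, 0.8660); from cell (3,7)
  next x-line at t=0.5600, next y-line at t=0.9469; Δt_x=2.0000, Δt_y=1.1547
    x: enter (2,7) at t=0.5600
    y: enter (2,8) at t=0.9469 ← occupied
  → r_4 = 0.9469

ranges = [3.4400, 1.7807, 0.8489, 0.9469]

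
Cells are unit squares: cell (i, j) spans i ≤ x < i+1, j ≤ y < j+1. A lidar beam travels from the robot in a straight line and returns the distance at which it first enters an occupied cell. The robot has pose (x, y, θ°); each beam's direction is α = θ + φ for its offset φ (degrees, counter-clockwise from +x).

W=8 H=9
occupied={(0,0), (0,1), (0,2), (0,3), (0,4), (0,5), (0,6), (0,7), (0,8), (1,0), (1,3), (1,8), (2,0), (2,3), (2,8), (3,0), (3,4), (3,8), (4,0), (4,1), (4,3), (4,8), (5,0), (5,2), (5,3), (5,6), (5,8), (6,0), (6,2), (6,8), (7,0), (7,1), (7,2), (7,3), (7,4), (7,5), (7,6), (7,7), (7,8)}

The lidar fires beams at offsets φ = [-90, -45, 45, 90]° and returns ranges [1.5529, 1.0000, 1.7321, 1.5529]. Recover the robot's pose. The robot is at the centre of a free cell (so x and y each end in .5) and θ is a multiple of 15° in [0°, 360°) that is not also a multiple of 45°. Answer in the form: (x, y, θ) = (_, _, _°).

The pose lattice has 33·16 = 528 candidates. Test each by forward raycasting.
  (6.5, 1.5, 195°): beam 1 = 0.5176 ≠ 1.5529 ✗
  (4.5, 4.5, 255°): beam 1 = 0.5176 ≠ 1.5529 ✗
  (1.5, 1.5, 330°): beam 1 = 0.5774 ≠ 1.5529 ✗
  (6.5, 5.5, 75°): beam 1 = 0.5176 ≠ 1.5529 ✗
  (2.5, 7.5, 15°): beam 1 = 2.5882 ≠ 1.5529 ✗
  …
  (3.5, 2.5, 195°): r_1=1.5529, r_2=1.0000, r_3=1.7321, r_4=1.5529 — all match ✓
Only this pose fits every beam.

(x, y, θ) = (3.5, 2.5, 195°)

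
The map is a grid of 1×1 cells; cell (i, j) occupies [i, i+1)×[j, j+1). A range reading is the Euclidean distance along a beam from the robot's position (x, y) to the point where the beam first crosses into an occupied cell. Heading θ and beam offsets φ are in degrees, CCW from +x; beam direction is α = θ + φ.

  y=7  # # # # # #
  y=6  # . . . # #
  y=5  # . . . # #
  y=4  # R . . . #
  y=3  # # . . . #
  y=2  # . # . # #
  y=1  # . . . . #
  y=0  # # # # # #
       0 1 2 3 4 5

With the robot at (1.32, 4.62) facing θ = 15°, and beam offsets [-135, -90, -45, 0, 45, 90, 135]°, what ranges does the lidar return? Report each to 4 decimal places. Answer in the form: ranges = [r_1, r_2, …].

ranges = [0.6400, 0.6419, 3.2400, 2.7745, 2.7482, 1.2364, 0.3695]

beam 1: φ=-135°, α=240°
  d=(-0.5000,-0.8660)  start (1,4)  tX=0.6400 tY=0.7159  stride 1/|dx|=2.0000 1/|dy|=1.1547
    cross x-line → (0,4), t=0.6400 (wall)
  → r_1 = 0.6400
beam 2: φ=-90°, α=285°
  d=(0.2588,-0.9659)  start (1,4)  tX=2.6273 tY=0.6419  stride 1/|dx|=3.8637 1/|dy|=1.0353
    cross y-line → (1,3), t=0.6419 (wall)
  → r_2 = 0.6419
beam 3: φ=-45°, α=330°
  d=(0.8660,-0.5000)  start (1,4)  tX=0.7852 tY=1.2400  stride 1/|dx|=1.1547 1/|dy|=2.0000
    cross x-line → (2,4), t=0.7852
    cross y-line → (2,3), t=1.2400
    cross x-line → (3,3), t=1.9399
    cross x-line → (4,3), t=3.0946
    cross y-line → (4,2), t=3.2400 (wall)
  → r_3 = 3.2400
beam 4: φ=0°, α=15°
  d=(0.9659,0.2588)  start (1,4)  tX=0.7040 tY=1.4682  stride 1/|dx|=1.0353 1/|dy|=3.8637
    cross x-line → (2,4), t=0.7040
    cross y-line → (2,5), t=1.4682
    cross x-line → (3,5), t=1.7393
    cross x-line → (4,5), t=2.7745 (wall)
  → r_4 = 2.7745
beam 5: φ=45°, α=60°
  d=(0.5000,0.8660)  start (1,4)  tX=1.3600 tY=0.4388  stride 1/|dx|=2.0000 1/|dy|=1.1547
    cross y-line → (1,5), t=0.4388
    cross x-line → (2,5), t=1.3600
    cross y-line → (2,6), t=1.5935
    cross y-line → (2,7), t=2.7482 (wall)
  → r_5 = 2.7482
beam 6: φ=90°, α=105°
  d=(-0.2588,0.9659)  start (1,4)  tX=1.2364 tY=0.3934  stride 1/|dx|=3.8637 1/|dy|=1.0353
    cross y-line → (1,5), t=0.3934
    cross x-line → (0,5), t=1.2364 (wall)
  → r_6 = 1.2364
beam 7: φ=135°, α=150°
  d=(-0.8660,0.5000)  start (1,4)  tX=0.3695 tY=0.7600  stride 1/|dx|=1.1547 1/|dy|=2.0000
    cross x-line → (0,4), t=0.3695 (wall)
  → r_7 = 0.3695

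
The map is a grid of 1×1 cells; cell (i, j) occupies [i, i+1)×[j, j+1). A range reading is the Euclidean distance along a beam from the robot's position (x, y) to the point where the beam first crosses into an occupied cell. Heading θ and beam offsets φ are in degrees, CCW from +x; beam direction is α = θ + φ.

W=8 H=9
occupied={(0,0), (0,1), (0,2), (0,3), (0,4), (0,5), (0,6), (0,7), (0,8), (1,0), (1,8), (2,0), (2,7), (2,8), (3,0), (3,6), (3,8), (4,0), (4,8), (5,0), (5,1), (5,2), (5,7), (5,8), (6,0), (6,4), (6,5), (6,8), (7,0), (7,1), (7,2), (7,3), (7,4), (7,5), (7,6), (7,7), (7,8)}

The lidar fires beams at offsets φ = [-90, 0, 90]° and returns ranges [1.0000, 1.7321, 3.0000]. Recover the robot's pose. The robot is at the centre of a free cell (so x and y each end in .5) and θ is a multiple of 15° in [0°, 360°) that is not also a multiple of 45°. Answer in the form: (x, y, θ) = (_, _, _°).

The pose lattice has 35·16 = 560 candidates. Test each by forward raycasting.
  (1.5, 3.5, 150°): beam 1 = 3.0000 ≠ 1.0000 ✗
  (3.5, 4.5, 150°): beam 1 = 3.0000 ≠ 1.0000 ✗
  (1.5, 3.5, 105°): beam 1 = 4.6587 ≠ 1.0000 ✗
  (6.5, 1.5, 240°): beam 1 = 0.5774 ≠ 1.0000 ✗
  …
  (2.5, 5.5, 150°): r_1=1.0000, r_2=1.7321, r_3=3.0000 — all match ✓
Only this pose fits every beam.

(x, y, θ) = (2.5, 5.5, 150°)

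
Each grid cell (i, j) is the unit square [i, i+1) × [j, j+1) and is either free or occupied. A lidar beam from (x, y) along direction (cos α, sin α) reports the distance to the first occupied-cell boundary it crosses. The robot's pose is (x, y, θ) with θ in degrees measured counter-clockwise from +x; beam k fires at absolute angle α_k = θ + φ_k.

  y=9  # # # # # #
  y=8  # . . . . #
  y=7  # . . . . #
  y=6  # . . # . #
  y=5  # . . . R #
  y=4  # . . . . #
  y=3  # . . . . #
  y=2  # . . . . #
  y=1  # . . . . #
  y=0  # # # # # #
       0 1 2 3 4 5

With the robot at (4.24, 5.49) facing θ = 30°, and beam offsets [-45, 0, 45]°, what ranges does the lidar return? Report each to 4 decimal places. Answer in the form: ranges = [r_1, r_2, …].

beam 1: φ=-45°, α=345°
  dir = (cos 345°, sin 345°) = (0.9659, -0.2588); from cell (4,5)
  next x-line at t=0.7868, next y-line at t=1.8932; Δt_x=1.0353, Δt_y=3.8637
    x: enter (5,5) at t=0.7868 ← occupied
  → r_1 = 0.7868
beam 2: φ=0°, α=30°
  dir = (cos 30°, sin 30°) = (0.8660, 0.5000); from cell (4,5)
  next x-line at t=0.8776, next y-line at t=1.0200; Δt_x=1.1547, Δt_y=2.0000
    x: enter (5,5) at t=0.8776 ← occupied
  → r_2 = 0.8776
beam 3: φ=45°, α=75°
  dir = (cos 75°, sin 75°) = (0.2588, 0.9659); from cell (4,5)
  next x-line at t=2.9364, next y-line at t=0.5280; Δt_x=3.8637, Δt_y=1.0353
    y: enter (4,6) at t=0.5280
    y: enter (4,7) at t=1.5633
    y: enter (4,8) at t=2.5985
    x: enter (5,8) at t=2.9364 ← occupied
  → r_3 = 2.9364

ranges = [0.7868, 0.8776, 2.9364]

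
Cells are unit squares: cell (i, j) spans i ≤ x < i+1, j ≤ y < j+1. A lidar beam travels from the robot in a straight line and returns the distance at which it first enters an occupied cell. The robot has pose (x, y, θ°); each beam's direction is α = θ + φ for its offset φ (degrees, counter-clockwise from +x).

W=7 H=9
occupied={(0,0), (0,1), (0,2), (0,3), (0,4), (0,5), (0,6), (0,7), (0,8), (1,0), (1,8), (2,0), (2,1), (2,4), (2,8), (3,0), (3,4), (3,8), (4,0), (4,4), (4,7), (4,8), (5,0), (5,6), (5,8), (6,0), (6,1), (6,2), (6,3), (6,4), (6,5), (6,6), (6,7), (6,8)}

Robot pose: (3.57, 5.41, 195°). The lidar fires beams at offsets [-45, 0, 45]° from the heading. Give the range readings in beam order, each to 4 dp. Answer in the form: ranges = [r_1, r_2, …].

beam 1: φ=-45°, α=150°
  direction (-0.8660, 0.5000); cell (3,5); t to first gridline: x 0.6582, y 1.1800 (then +1.1547 / +2.0000)
    (2,5) via x @ 0.6582
    (2,6) via y @ 1.1800
    (1,6) via x @ 1.8129
    (0,6) via x @ 2.9676  # hit
  → r_1 = 2.9676
beam 2: φ=0°, α=195°
  direction (-0.9659, -0.2588); cell (3,5); t to first gridline: x 0.5901, y 1.5841 (then +1.0353 / +3.8637)
    (2,5) via x @ 0.5901
    (2,4) via y @ 1.5841  # hit
  → r_2 = 1.5841
beam 3: φ=45°, α=240°
  direction (-0.5000, -0.8660); cell (3,5); t to first gridline: x 1.1400, y 0.4734 (then +2.0000 / +1.1547)
    (3,4) via y @ 0.4734  # hit
  → r_3 = 0.4734

ranges = [2.9676, 1.5841, 0.4734]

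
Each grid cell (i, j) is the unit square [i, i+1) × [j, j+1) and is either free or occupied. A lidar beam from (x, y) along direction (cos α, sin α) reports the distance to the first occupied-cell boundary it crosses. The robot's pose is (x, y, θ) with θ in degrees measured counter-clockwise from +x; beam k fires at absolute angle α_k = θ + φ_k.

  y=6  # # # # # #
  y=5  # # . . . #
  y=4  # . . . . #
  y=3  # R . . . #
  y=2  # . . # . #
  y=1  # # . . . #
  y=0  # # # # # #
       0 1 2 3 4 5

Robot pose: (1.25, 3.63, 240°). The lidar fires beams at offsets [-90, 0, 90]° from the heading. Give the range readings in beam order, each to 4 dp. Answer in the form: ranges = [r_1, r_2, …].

ranges = [0.2887, 0.5000, 2.0207]

beam 1: φ=-90°, α=150°
  d=(-0.8660,0.5000)  start (1,3)  tX=0.2887 tY=0.7400  stride 1/|dx|=1.1547 1/|dy|=2.0000
    cross x-line → (0,3), t=0.2887 (wall)
  → r_1 = 0.2887
beam 2: φ=0°, α=240°
  d=(-0.5000,-0.8660)  start (1,3)  tX=0.5000 tY=0.7275  stride 1/|dx|=2.0000 1/|dy|=1.1547
    cross x-line → (0,3), t=0.5000 (wall)
  → r_2 = 0.5000
beam 3: φ=90°, α=330°
  d=(0.8660,-0.5000)  start (1,3)  tX=0.8660 tY=1.2600  stride 1/|dx|=1.1547 1/|dy|=2.0000
    cross x-line → (2,3), t=0.8660
    cross y-line → (2,2), t=1.2600
    cross x-line → (3,2), t=2.0207 (wall)
  → r_3 = 2.0207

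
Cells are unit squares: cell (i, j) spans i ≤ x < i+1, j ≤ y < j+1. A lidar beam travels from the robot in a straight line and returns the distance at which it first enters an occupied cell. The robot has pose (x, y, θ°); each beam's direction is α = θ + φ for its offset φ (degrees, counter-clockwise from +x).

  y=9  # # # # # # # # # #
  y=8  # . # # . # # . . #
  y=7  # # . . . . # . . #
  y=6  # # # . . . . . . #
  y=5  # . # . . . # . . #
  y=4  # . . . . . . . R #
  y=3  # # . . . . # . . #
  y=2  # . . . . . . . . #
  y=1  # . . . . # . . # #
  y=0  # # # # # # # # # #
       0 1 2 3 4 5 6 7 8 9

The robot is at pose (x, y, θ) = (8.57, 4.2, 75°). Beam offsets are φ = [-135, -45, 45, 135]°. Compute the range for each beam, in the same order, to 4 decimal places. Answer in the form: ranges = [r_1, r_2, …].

beam 1: φ=-135°, α=300°
  direction (0.5000, -0.8660); cell (8,4); t to first gridline: x 0.8600, y 0.2309 (then +2.0000 / +1.1547)
    (8,3) via y @ 0.2309
    (9,3) via x @ 0.8600  # hit
  → r_1 = 0.8600
beam 2: φ=-45°, α=30°
  direction (0.8660, 0.5000); cell (8,4); t to first gridline: x 0.4965, y 1.6000 (then +1.1547 / +2.0000)
    (9,4) via x @ 0.4965  # hit
  → r_2 = 0.4965
beam 3: φ=45°, α=120°
  direction (-0.5000, 0.8660); cell (8,4); t to first gridline: x 1.1400, y 0.9238 (then +2.0000 / +1.1547)
    (8,5) via y @ 0.9238
    (7,5) via x @ 1.1400
    (7,6) via y @ 2.0785
    (6,6) via x @ 3.1400
    (6,7) via y @ 3.2332  # hit
  → r_3 = 3.2332
beam 4: φ=135°, α=210°
  direction (-0.8660, -0.5000); cell (8,4); t to first gridline: x 0.6582, y 0.4000 (then +1.1547 / +2.0000)
    (8,3) via y @ 0.4000
    (7,3) via x @ 0.6582
    (6,3) via x @ 1.8129  # hit
  → r_4 = 1.8129

ranges = [0.8600, 0.4965, 3.2332, 1.8129]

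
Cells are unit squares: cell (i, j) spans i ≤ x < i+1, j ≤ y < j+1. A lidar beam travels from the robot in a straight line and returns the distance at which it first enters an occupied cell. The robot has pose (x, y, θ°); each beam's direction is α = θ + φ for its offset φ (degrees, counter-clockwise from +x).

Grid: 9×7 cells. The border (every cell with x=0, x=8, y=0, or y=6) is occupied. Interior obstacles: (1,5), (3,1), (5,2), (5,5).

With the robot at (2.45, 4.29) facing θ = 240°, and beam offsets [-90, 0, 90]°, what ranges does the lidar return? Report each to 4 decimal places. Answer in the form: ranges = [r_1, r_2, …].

ranges = [1.4200, 2.9000, 2.9445]

beam 1: φ=-90°, α=150°
  direction (-0.8660, 0.5000); cell (2,4); t to first gridline: x 0.5196, y 1.4200 (then +1.1547 / +2.0000)
    (1,4) via x @ 0.5196
    (1,5) via y @ 1.4200  # hit
  → r_1 = 1.4200
beam 2: φ=0°, α=240°
  direction (-0.5000, -0.8660); cell (2,4); t to first gridline: x 0.9000, y 0.3349 (then +2.0000 / +1.1547)
    (2,3) via y @ 0.3349
    (1,3) via x @ 0.9000
    (1,2) via y @ 1.4896
    (1,1) via y @ 2.6443
    (0,1) via x @ 2.9000  # hit
  → r_2 = 2.9000
beam 3: φ=90°, α=330°
  direction (0.8660, -0.5000); cell (2,4); t to first gridline: x 0.6351, y 0.5800 (then +1.1547 / +2.0000)
    (2,3) via y @ 0.5800
    (3,3) via x @ 0.6351
    (4,3) via x @ 1.7898
    (4,2) via y @ 2.5800
    (5,2) via x @ 2.9445  # hit
  → r_3 = 2.9445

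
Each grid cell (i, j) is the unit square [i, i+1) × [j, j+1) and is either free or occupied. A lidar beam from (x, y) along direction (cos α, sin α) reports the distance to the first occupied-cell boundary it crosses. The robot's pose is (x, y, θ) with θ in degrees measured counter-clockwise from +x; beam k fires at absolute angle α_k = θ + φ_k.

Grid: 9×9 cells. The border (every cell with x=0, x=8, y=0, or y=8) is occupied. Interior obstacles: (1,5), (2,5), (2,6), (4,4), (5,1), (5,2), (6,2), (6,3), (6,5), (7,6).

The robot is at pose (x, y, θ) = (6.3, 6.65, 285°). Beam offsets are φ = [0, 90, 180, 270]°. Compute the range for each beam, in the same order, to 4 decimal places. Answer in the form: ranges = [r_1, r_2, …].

beam 1: φ=0°, α=285°
  direction (0.2588, -0.9659); cell (6,6); t to first gridline: x 2.7046, y 0.6729 (then +3.8637 / +1.0353)
    (6,5) via y @ 0.6729  # hit
  → r_1 = 0.6729
beam 2: φ=90°, α=15°
  direction (0.9659, 0.2588); cell (6,6); t to first gridline: x 0.7247, y 1.3523 (then +1.0353 / +3.8637)
    (7,6) via x @ 0.7247  # hit
  → r_2 = 0.7247
beam 3: φ=180°, α=105°
  direction (-0.2588, 0.9659); cell (6,6); t to first gridline: x 1.1591, y 0.3623 (then +3.8637 / +1.0353)
    (6,7) via y @ 0.3623
    (5,7) via x @ 1.1591
    (5,8) via y @ 1.3976  # hit
  → r_3 = 1.3976
beam 4: φ=270°, α=195°
  direction (-0.9659, -0.2588); cell (6,6); t to first gridline: x 0.3106, y 2.5114 (then +1.0353 / +3.8637)
    (5,6) via x @ 0.3106
    (4,6) via x @ 1.3459
    (3,6) via x @ 2.3811
    (3,5) via y @ 2.5114
    (2,5) via x @ 3.4164  # hit
  → r_4 = 3.4164

ranges = [0.6729, 0.7247, 1.3976, 3.4164]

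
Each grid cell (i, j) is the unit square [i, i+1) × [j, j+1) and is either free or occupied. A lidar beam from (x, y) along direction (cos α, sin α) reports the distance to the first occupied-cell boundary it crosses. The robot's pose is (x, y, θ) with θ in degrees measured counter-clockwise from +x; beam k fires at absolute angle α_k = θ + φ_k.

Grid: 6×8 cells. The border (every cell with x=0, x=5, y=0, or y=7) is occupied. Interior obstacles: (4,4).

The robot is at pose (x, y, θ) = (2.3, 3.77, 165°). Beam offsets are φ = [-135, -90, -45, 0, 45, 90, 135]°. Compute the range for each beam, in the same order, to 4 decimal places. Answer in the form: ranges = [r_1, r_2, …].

beam 1: φ=-135°, α=30°
  cosα=0.8660 sinα=0.5000 | (2,3) | tMaxX 0.8083 tMaxY 0.4600 | tΔX 1.1547 tΔY 2.0000
    t=0.4600 [y] (2,4)
    t=0.8083 [x] (3,4)
    t=1.9630 [x] (4,4) — stop
  → r_1 = 1.9630
beam 2: φ=-90°, α=75°
  cosα=0.2588 sinα=0.9659 | (2,3) | tMaxX 2.7046 tMaxY 0.2381 | tΔX 3.8637 tΔY 1.0353
    t=0.2381 [y] (2,4)
    t=1.2734 [y] (2,5)
    t=2.3087 [y] (2,6)
    t=2.7046 [x] (3,6)
    t=3.3439 [y] (3,7) — stop
  → r_2 = 3.3439
beam 3: φ=-45°, α=120°
  cosα=-0.5000 sinα=0.8660 | (2,3) | tMaxX 0.6000 tMaxY 0.2656 | tΔX 2.0000 tΔY 1.1547
    t=0.2656 [y] (2,4)
    t=0.6000 [x] (1,4)
    t=1.4203 [y] (1,5)
    t=2.5750 [y] (1,6)
    t=2.6000 [x] (0,6) — stop
  → r_3 = 2.6000
beam 4: φ=0°, α=165°
  cosα=-0.9659 sinα=0.2588 | (2,3) | tMaxX 0.3106 tMaxY 0.8887 | tΔX 1.0353 tΔY 3.8637
    t=0.3106 [x] (1,3)
    t=0.8887 [y] (1,4)
    t=1.3459 [x] (0,4) — stop
  → r_4 = 1.3459
beam 5: φ=45°, α=210°
  cosα=-0.8660 sinα=-0.5000 | (2,3) | tMaxX 0.3464 tMaxY 1.5400 | tΔX 1.1547 tΔY 2.0000
    t=0.3464 [x] (1,3)
    t=1.5011 [x] (0,3) — stop
  → r_5 = 1.5011
beam 6: φ=90°, α=255°
  cosα=-0.2588 sinα=-0.9659 | (2,3) | tMaxX 1.1591 tMaxY 0.7972 | tΔX 3.8637 tΔY 1.0353
    t=0.7972 [y] (2,2)
    t=1.1591 [x] (1,2)
    t=1.8324 [y] (1,1)
    t=2.8677 [y] (1,0) — stop
  → r_6 = 2.8677
beam 7: φ=135°, α=300°
  cosα=0.5000 sinα=-0.8660 | (2,3) | tMaxX 1.4000 tMaxY 0.8891 | tΔX 2.0000 tΔY 1.1547
    t=0.8891 [y] (2,2)
    t=1.4000 [x] (3,2)
    t=2.0438 [y] (3,1)
    t=3.1985 [y] (3,0) — stop
  → r_7 = 3.1985

ranges = [1.9630, 3.3439, 2.6000, 1.3459, 1.5011, 2.8677, 3.1985]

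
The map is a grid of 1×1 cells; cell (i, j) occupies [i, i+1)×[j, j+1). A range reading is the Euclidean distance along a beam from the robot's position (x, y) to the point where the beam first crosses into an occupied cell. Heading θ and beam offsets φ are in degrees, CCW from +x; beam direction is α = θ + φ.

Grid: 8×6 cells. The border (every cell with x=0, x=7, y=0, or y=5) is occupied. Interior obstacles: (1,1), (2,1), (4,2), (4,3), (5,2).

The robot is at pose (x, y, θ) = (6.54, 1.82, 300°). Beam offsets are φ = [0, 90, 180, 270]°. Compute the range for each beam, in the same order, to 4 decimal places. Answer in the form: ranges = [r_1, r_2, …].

ranges = [0.9200, 0.5312, 1.0800, 1.6400]

beam 1: φ=0°, α=300°
  direction (0.5000, -0.8660); cell (6,1); t to first gridline: x 0.9200, y 0.9469 (then +2.0000 / +1.1547)
    (7,1) via x @ 0.9200  # hit
  → r_1 = 0.9200
beam 2: φ=90°, α=30°
  direction (0.8660, 0.5000); cell (6,1); t to first gridline: x 0.5312, y 0.3600 (then +1.1547 / +2.0000)
    (6,2) via y @ 0.3600
    (7,2) via x @ 0.5312  # hit
  → r_2 = 0.5312
beam 3: φ=180°, α=120°
  direction (-0.5000, 0.8660); cell (6,1); t to first gridline: x 1.0800, y 0.2078 (then +2.0000 / +1.1547)
    (6,2) via y @ 0.2078
    (5,2) via x @ 1.0800  # hit
  → r_3 = 1.0800
beam 4: φ=270°, α=210°
  direction (-0.8660, -0.5000); cell (6,1); t to first gridline: x 0.6235, y 1.6400 (then +1.1547 / +2.0000)
    (5,1) via x @ 0.6235
    (5,0) via y @ 1.6400  # hit
  → r_4 = 1.6400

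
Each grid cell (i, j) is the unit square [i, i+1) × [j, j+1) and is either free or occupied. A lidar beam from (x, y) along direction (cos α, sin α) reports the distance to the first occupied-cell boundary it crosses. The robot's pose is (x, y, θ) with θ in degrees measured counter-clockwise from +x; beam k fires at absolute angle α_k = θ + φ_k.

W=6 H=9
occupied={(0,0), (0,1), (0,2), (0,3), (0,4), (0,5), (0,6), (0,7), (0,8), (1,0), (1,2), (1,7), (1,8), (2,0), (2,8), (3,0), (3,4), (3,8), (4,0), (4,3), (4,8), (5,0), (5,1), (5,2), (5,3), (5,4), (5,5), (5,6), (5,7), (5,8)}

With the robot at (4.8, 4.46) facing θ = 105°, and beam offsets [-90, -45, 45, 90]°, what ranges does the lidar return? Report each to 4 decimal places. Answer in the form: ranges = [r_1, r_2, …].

beam 1: φ=-90°, α=15°
  direction (0.9659, 0.2588); cell (4,4); t to first gridline: x 0.2071, y 2.0864 (then +1.0353 / +3.8637)
    (5,4) via x @ 0.2071  # hit
  → r_1 = 0.2071
beam 2: φ=-45°, α=60°
  direction (0.5000, 0.8660); cell (4,4); t to first gridline: x 0.4000, y 0.6235 (then +2.0000 / +1.1547)
    (5,4) via x @ 0.4000  # hit
  → r_2 = 0.4000
beam 3: φ=45°, α=150°
  direction (-0.8660, 0.5000); cell (4,4); t to first gridline: x 0.9238, y 1.0800 (then +1.1547 / +2.0000)
    (3,4) via x @ 0.9238  # hit
  → r_3 = 0.9238
beam 4: φ=90°, α=195°
  direction (-0.9659, -0.2588); cell (4,4); t to first gridline: x 0.8282, y 1.7773 (then +1.0353 / +3.8637)
    (3,4) via x @ 0.8282  # hit
  → r_4 = 0.8282

ranges = [0.2071, 0.4000, 0.9238, 0.8282]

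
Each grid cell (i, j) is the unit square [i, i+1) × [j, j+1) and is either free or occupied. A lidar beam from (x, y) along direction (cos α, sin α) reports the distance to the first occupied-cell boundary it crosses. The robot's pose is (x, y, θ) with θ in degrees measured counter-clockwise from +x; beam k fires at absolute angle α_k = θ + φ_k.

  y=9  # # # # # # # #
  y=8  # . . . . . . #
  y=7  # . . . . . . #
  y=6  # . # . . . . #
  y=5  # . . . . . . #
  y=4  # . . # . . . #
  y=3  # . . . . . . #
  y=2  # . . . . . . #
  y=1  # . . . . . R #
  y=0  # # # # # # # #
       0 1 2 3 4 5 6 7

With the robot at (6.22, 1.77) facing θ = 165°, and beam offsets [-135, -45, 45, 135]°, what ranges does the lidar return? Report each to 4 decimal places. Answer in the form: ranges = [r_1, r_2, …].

beam 1: φ=-135°, α=30°
  dir = (cos 30°, sin 30°) = (0.8660, 0.5000); from cell (6,1)
  next x-line at t=0.9007, next y-line at t=0.4600; Δt_x=1.1547, Δt_y=2.0000
    y: enter (6,2) at t=0.4600
    x: enter (7,2) at t=0.9007 ← occupied
  → r_1 = 0.9007
beam 2: φ=-45°, α=120°
  dir = (cos 120°, sin 120°) = (-0.5000, 0.8660); from cell (6,1)
  next x-line at t=0.4400, next y-line at t=0.2656; Δt_x=2.0000, Δt_y=1.1547
    y: enter (6,2) at t=0.2656
    x: enter (5,2) at t=0.4400
    y: enter (5,3) at t=1.4203
    x: enter (4,3) at t=2.4400
    y: enter (4,4) at t=2.5750
    y: enter (4,5) at t=3.7297
    x: enter (3,5) at t=4.4400
    y: enter (3,6) at t=4.8844
    y: enter (3,7) at t=6.0391
    x: enter (2,7) at t=6.4400
    y: enter (2,8) at t=7.1938
    y: enter (2,9) at t=8.3485 ← occupied
  → r_2 = 8.3485
beam 3: φ=45°, α=210°
  dir = (cos 210°, sin 210°) = (-0.8660, -0.5000); from cell (6,1)
  next x-line at t=0.2540, next y-line at t=1.5400; Δt_x=1.1547, Δt_y=2.0000
    x: enter (5,1) at t=0.2540
    x: enter (4,1) at t=1.4087
    y: enter (4,0) at t=1.5400 ← occupied
  → r_3 = 1.5400
beam 4: φ=135°, α=300°
  dir = (cos 300°, sin 300°) = (0.5000, -0.8660); from cell (6,1)
  next x-line at t=1.5600, next y-line at t=0.8891; Δt_x=2.0000, Δt_y=1.1547
    y: enter (6,0) at t=0.8891 ← occupied
  → r_4 = 0.8891

ranges = [0.9007, 8.3485, 1.5400, 0.8891]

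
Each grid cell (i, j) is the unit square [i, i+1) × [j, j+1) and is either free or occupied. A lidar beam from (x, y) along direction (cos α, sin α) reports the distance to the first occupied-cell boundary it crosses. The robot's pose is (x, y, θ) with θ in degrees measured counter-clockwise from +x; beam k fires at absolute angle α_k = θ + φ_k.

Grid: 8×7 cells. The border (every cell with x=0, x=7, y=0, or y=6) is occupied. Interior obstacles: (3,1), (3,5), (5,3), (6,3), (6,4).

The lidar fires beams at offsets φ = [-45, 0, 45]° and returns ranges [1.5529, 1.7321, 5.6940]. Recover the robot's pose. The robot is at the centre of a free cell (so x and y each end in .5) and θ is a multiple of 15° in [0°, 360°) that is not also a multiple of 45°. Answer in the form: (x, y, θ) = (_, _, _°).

(x, y, θ) = (6.5, 1.5, 120°)

Enumerate (i+0.5, j+0.5, θ) over the 25 free cells and 16 admissible headings. For each, cast all 3 beams and compare to the given ranges.
  (1.5, 5.5, 165°): beam 1 = 0.5774 ≠ 1.5529 ✗
  (2.5, 4.5, 330°): beam 1 = 2.5882 ≠ 1.5529 ✗
  (1.5, 2.5, 75°): beam 1 = 6.3509 ≠ 1.5529 ✗
  …
  (6.5, 1.5, 120°): r_1=1.5529, r_2=1.7321, r_3=5.6940 — all match ✓
No second candidate reproduces the full scan.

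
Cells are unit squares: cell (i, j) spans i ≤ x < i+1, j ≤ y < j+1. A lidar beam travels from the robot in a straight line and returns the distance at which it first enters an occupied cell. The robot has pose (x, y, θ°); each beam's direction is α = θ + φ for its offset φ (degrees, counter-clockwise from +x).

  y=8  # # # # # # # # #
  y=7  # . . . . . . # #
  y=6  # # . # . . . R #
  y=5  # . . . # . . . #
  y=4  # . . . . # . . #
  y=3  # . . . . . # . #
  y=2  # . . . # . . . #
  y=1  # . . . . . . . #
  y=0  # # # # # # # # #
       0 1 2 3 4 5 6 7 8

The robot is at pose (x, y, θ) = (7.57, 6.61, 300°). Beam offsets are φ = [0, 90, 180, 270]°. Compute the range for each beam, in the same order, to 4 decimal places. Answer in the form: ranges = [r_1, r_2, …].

beam 1: φ=0°, α=300°
  direction (0.5000, -0.8660); cell (7,6); t to first gridline: x 0.8600, y 0.7044 (then +2.0000 / +1.1547)
    (7,5) via y @ 0.7044
    (8,5) via x @ 0.8600  # hit
  → r_1 = 0.8600
beam 2: φ=90°, α=30°
  direction (0.8660, 0.5000); cell (7,6); t to first gridline: x 0.4965, y 0.7800 (then +1.1547 / +2.0000)
    (8,6) via x @ 0.4965  # hit
  → r_2 = 0.4965
beam 3: φ=180°, α=120°
  direction (-0.5000, 0.8660); cell (7,6); t to first gridline: x 1.1400, y 0.4503 (then +2.0000 / +1.1547)
    (7,7) via y @ 0.4503  # hit
  → r_3 = 0.4503
beam 4: φ=270°, α=210°
  direction (-0.8660, -0.5000); cell (7,6); t to first gridline: x 0.6582, y 1.2200 (then +1.1547 / +2.0000)
    (6,6) via x @ 0.6582
    (6,5) via y @ 1.2200
    (5,5) via x @ 1.8129
    (4,5) via x @ 2.9676  # hit
  → r_4 = 2.9676

ranges = [0.8600, 0.4965, 0.4503, 2.9676]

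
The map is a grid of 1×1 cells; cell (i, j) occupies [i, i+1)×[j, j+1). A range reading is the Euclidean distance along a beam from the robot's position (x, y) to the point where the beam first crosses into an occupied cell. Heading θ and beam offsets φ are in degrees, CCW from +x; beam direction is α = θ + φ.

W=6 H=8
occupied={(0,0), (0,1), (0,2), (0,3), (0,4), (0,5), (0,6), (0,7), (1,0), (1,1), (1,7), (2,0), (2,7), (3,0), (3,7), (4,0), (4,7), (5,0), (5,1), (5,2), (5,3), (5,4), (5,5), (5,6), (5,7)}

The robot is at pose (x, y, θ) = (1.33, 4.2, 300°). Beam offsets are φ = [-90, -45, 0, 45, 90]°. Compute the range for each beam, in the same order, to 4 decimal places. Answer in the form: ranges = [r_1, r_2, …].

ranges = [0.3811, 1.2750, 3.6950, 3.7995, 4.2378]

beam 1: φ=-90°, α=210°
  dir = (cos 210°, sin 210°) = (-0.8660, -0.5000); from cell (1,4)
  next x-line at t=0.3811, next y-line at t=0.4000; Δt_x=1.1547, Δt_y=2.0000
    x: enter (0,4) at t=0.3811 ← occupied
  → r_1 = 0.3811
beam 2: φ=-45°, α=255°
  dir = (cos 255°, sin 255°) = (-0.2588, -0.9659); from cell (1,4)
  next x-line at t=1.2750, next y-line at t=0.2071; Δt_x=3.8637, Δt_y=1.0353
    y: enter (1,3) at t=0.2071
    y: enter (1,2) at t=1.2423
    x: enter (0,2) at t=1.2750 ← occupied
  → r_2 = 1.2750
beam 3: φ=0°, α=300°
  dir = (cos 300°, sin 300°) = (0.5000, -0.8660); from cell (1,4)
  next x-line at t=1.3400, next y-line at t=0.2309; Δt_x=2.0000, Δt_y=1.1547
    y: enter (1,3) at t=0.2309
    x: enter (2,3) at t=1.3400
    y: enter (2,2) at t=1.3856
    y: enter (2,1) at t=2.5403
    x: enter (3,1) at t=3.3400
    y: enter (3,0) at t=3.6950 ← occupied
  → r_3 = 3.6950
beam 4: φ=45°, α=345°
  dir = (cos 345°, sin 345°) = (0.9659, -0.2588); from cell (1,4)
  next x-line at t=0.6936, next y-line at t=0.7727; Δt_x=1.0353, Δt_y=3.8637
    x: enter (2,4) at t=0.6936
    y: enter (2,3) at t=0.7727
    x: enter (3,3) at t=1.7289
    x: enter (4,3) at t=2.7642
    x: enter (5,3) at t=3.7995 ← occupied
  → r_4 = 3.7995
beam 5: φ=90°, α=30°
  dir = (cos 30°, sin 30°) = (0.8660, 0.5000); from cell (1,4)
  next x-line at t=0.7736, next y-line at t=1.6000; Δt_x=1.1547, Δt_y=2.0000
    x: enter (2,4) at t=0.7736
    y: enter (2,5) at t=1.6000
    x: enter (3,5) at t=1.9283
    x: enter (4,5) at t=3.0831
    y: enter (4,6) at t=3.6000
    x: enter (5,6) at t=4.2378 ← occupied
  → r_5 = 4.2378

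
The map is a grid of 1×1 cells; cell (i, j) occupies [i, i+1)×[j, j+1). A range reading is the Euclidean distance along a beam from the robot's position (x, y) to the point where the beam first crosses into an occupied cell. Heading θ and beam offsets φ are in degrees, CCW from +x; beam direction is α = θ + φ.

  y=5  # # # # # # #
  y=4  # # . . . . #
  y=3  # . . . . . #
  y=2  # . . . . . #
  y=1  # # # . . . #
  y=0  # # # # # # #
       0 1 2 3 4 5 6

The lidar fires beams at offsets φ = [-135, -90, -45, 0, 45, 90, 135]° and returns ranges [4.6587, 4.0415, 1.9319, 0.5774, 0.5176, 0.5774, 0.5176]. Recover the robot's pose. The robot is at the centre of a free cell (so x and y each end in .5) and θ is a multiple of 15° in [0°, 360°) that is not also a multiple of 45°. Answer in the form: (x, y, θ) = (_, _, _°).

(x, y, θ) = (5.5, 4.5, 330°)

Enumerate (i+0.5, j+0.5, θ) over the 17 free cells and 16 admissible headings. For each, cast all 7 beams and compare to the given ranges.
  (5.5, 3.5, 285°): beam 1 = 3.0000 ≠ 4.6587 ✗
  (5.5, 2.5, 210°): beam 1 = 1.9319 ≠ 4.6587 ✗
  (2.5, 3.5, 60°): beam 1 = 1.5529 ≠ 4.6587 ✗
  (1.5, 3.5, 330°): beam 1 = 0.5176 ≠ 4.6587 ✗
  …
  (5.5, 4.5, 330°): r_1=4.6587, r_2=4.0415, r_3=1.9319, r_4=0.5774, r_5=0.5176, r_6=0.5774, r_7=0.5176 — all match ✓
Only this pose fits every beam.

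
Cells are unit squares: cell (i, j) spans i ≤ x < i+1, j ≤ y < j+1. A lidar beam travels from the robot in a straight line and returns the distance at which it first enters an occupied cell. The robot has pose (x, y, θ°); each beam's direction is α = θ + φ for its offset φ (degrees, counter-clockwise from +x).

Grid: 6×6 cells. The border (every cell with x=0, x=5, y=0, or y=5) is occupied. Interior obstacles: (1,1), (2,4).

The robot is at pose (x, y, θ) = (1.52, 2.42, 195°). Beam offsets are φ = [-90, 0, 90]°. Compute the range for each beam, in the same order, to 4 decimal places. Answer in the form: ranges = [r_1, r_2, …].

beam 1: φ=-90°, α=105°
  direction (-0.2588, 0.9659); cell (1,2); t to first gridline: x 2.0091, y 0.6005 (then +3.8637 / +1.0353)
    (1,3) via y @ 0.6005
    (1,4) via y @ 1.6357
    (0,4) via x @ 2.0091  # hit
  → r_1 = 2.0091
beam 2: φ=0°, α=195°
  direction (-0.9659, -0.2588); cell (1,2); t to first gridline: x 0.5383, y 1.6228 (then +1.0353 / +3.8637)
    (0,2) via x @ 0.5383  # hit
  → r_2 = 0.5383
beam 3: φ=90°, α=285°
  direction (0.2588, -0.9659); cell (1,2); t to first gridline: x 1.8546, y 0.4348 (then +3.8637 / +1.0353)
    (1,1) via y @ 0.4348  # hit
  → r_3 = 0.4348

ranges = [2.0091, 0.5383, 0.4348]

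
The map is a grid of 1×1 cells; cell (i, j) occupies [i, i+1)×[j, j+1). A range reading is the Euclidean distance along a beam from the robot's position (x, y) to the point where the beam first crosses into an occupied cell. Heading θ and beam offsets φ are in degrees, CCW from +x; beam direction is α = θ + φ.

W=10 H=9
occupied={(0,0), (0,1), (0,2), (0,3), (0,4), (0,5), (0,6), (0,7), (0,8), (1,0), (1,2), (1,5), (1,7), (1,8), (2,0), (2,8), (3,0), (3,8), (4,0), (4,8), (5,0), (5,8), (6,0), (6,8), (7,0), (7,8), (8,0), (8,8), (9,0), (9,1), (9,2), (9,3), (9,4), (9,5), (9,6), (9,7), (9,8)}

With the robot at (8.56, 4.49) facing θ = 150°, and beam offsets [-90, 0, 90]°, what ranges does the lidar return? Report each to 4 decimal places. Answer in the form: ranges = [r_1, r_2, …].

beam 1: φ=-90°, α=60°
  direction (0.5000, 0.8660); cell (8,4); t to first gridline: x 0.8800, y 0.5889 (then +2.0000 / +1.1547)
    (8,5) via y @ 0.5889
    (9,5) via x @ 0.8800  # hit
  → r_1 = 0.8800
beam 2: φ=0°, α=150°
  direction (-0.8660, 0.5000); cell (8,4); t to first gridline: x 0.6466, y 1.0200 (then +1.1547 / +2.0000)
    (7,4) via x @ 0.6466
    (7,5) via y @ 1.0200
    (6,5) via x @ 1.8013
    (5,5) via x @ 2.9560
    (5,6) via y @ 3.0200
    (4,6) via x @ 4.1107
    (4,7) via y @ 5.0200
    (3,7) via x @ 5.2654
    (2,7) via x @ 6.4201
    (2,8) via y @ 7.0200  # hit
  → r_2 = 7.0200
beam 3: φ=90°, α=240°
  direction (-0.5000, -0.8660); cell (8,4); t to first gridline: x 1.1200, y 0.5658 (then +2.0000 / +1.1547)
    (8,3) via y @ 0.5658
    (7,3) via x @ 1.1200
    (7,2) via y @ 1.7205
    (7,1) via y @ 2.8752
    (6,1) via x @ 3.1200
    (6,0) via y @ 4.0299  # hit
  → r_3 = 4.0299

ranges = [0.8800, 7.0200, 4.0299]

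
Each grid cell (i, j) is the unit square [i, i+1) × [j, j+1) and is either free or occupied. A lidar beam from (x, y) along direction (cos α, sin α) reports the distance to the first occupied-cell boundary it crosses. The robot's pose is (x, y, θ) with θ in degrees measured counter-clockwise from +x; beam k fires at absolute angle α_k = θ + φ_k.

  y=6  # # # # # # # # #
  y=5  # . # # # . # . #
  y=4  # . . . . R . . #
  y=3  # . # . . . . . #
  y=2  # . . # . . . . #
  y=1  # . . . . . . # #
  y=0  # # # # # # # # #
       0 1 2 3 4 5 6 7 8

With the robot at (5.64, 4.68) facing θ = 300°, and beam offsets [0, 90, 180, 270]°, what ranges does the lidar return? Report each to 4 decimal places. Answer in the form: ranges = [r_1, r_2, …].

beam 1: φ=0°, α=300°
  cosα=0.5000 sinα=-0.8660 | (5,4) | tMaxX 0.7200 tMaxY 0.7852 | tΔX 2.0000 tΔY 1.1547
    t=0.7200 [x] (6,4)
    t=0.7852 [y] (6,3)
    t=1.9399 [y] (6,2)
    t=2.7200 [x] (7,2)
    t=3.0946 [y] (7,1) — stop
  → r_1 = 3.0946
beam 2: φ=90°, α=30°
  cosα=0.8660 sinα=0.5000 | (5,4) | tMaxX 0.4157 tMaxY 0.6400 | tΔX 1.1547 tΔY 2.0000
    t=0.4157 [x] (6,4)
    t=0.6400 [y] (6,5) — stop
  → r_2 = 0.6400
beam 3: φ=180°, α=120°
  cosα=-0.5000 sinα=0.8660 | (5,4) | tMaxX 1.2800 tMaxY 0.3695 | tΔX 2.0000 tΔY 1.1547
    t=0.3695 [y] (5,5)
    t=1.2800 [x] (4,5) — stop
  → r_3 = 1.2800
beam 4: φ=270°, α=210°
  cosα=-0.8660 sinα=-0.5000 | (5,4) | tMaxX 0.7390 tMaxY 1.3600 | tΔX 1.1547 tΔY 2.0000
    t=0.7390 [x] (4,4)
    t=1.3600 [y] (4,3)
    t=1.8937 [x] (3,3)
    t=3.0484 [x] (2,3) — stop
  → r_4 = 3.0484

ranges = [3.0946, 0.6400, 1.2800, 3.0484]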